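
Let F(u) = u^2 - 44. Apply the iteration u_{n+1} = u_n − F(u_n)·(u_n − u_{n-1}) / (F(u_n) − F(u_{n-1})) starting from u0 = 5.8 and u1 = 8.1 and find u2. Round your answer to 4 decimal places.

6.5453

F(5.8) = -10.360000, F(8.1) = 21.610000
u2 = 8.100000 − 21.610000·(8.100000 − 5.800000) / (21.610000 − (-10.360000)) = 8.100000 − (49.703000)/(31.970000) = 6.545324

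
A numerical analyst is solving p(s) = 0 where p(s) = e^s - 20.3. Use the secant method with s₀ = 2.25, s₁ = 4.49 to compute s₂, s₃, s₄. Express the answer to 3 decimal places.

p(2.25) = -10.81226, p(4.49) = 68.82145
s₂ = 4.49000 − 68.82145·(4.49000 − 2.25000) / (68.82145 − (-10.81226)) = 4.49000 − (154.16004)/(79.63371) = 2.55414
p(2.55414) = -7.43982
s₃ = 2.55414 − (-7.43982)·(2.55414 − 4.49000) / (-7.43982 − 68.82145) = 2.55414 − (14.40248)/(-76.26126) = 2.74299
p(2.74299) = -4.76659
s₄ = 2.74299 − (-4.76659)·(2.74299 − 2.55414) / (-4.76659 − (-7.43982)) = 2.74299 − (-0.90020)/(2.67322) = 3.07974

2.554, 2.743, 3.080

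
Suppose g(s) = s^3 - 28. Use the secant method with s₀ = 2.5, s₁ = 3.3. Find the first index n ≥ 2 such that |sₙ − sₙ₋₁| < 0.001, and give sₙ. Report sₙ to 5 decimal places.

n = 5, sₙ = 3.03659

g(2.5) = -12.3750000, g(3.3) = 7.9370000
s₂ = 3.3000000 − 7.9370000·(0.8000000)/(20.3120000) = 2.9873966;  |Δ| = 0.3126034
g(2.9873966) = -1.3388638
s₃ = 2.9873966 − (-1.3388638)·(-0.3126034)/(-9.2758638) = 3.0325173;  |Δ| = 0.0451207
g(3.0325173) = -0.1124821
s₄ = 3.0325173 − (-0.1124821)·(0.0451207)/(1.2263818) = 3.0366557;  |Δ| = 0.0041384
g(3.0366557) = 0.0018462
s₅ = 3.0366557 − 0.0018462·(0.0041384)/(0.1143283) = 3.0365889;  |Δ| = 0.0000668
|s₅ − s₄| = 0.0000668 < 0.001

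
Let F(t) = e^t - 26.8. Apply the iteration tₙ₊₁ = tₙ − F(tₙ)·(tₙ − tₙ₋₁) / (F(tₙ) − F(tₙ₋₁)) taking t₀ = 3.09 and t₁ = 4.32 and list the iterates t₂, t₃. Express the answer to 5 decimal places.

F(3.09) = -4.8229220, F(4.32) = 48.3886283
t₂ = 4.3200000 − 48.3886283·(4.3200000 − 3.0900000) / (48.3886283 − (-4.8229220)) = 4.3200000 − (59.5180128)/(53.2115503) = 3.2014832
F(3.2014832) = -2.2310561
t₃ = 3.2014832 − (-2.2310561)·(3.2014832 − 4.3200000) / (-2.2310561 − 48.3886283) = 3.2014832 − (2.4954737)/(-50.6196844) = 3.2507817

3.20148, 3.25078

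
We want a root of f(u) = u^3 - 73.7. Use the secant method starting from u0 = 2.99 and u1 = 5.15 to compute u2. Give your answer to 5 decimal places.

f(2.99) = -46.9691010, f(5.15) = 62.8908750
u2 = 5.1500000 − 62.8908750·(5.1500000 − 2.9900000) / (62.8908750 − (-46.9691010)) = 5.1500000 − (135.8442900)/(109.8599760) = 3.9134779

3.91348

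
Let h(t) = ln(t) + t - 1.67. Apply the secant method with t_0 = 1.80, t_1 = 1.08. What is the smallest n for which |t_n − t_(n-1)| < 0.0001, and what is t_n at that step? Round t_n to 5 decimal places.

n = 5, t_n = 1.36145

h(1.80) = 0.7177867, h(1.08) = -0.5130390
t_2 = 1.0800000 − (-0.5130390)·(-0.7200000)/(-1.2308256) = 1.3801140;  |Δ| = 0.3001140
h(1.3801140) = 0.0322802
t_3 = 1.3801140 − 0.0322802·(0.3001140)/(0.5453191) = 1.3623488;  |Δ| = 0.0177653
h(1.3623488) = 0.0015590
t_4 = 1.3623488 − 0.0015590·(-0.0177653)/(-0.0307211) = 1.3614472;  |Δ| = 0.0009016
h(1.3614472) = -0.0000045
t_5 = 1.3614472 − (-0.0000045)·(-0.0009016)/(-0.0015635) = 1.3614498;  |Δ| = 0.0000026
|t_5 − t_4| = 0.0000026 < 0.0001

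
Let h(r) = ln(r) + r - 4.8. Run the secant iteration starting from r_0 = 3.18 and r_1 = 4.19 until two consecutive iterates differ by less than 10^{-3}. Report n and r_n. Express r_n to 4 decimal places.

n = 4, r_n = 3.5368

h(3.18) = -0.463119, h(4.19) = 0.822701
r_2 = 4.190000 − 0.822701·(1.010000)/(1.285820) = 3.543776;  |Δ| = 0.646224
h(3.543776) = 0.008969
r_3 = 3.543776 − 0.008969·(-0.646224)/(-0.813732) = 3.536653;  |Δ| = 0.007122
h(3.536653) = -0.000166
r_4 = 3.536653 − (-0.000166)·(-0.007122)/(-0.009134) = 3.536783;  |Δ| = 0.000129
|r_4 − r_3| = 0.000129 < 10^{-3}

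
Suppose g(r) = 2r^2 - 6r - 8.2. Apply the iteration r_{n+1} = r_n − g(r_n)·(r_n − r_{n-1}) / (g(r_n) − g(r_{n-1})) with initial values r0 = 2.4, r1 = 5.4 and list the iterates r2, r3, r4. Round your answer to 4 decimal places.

g(2.4) = -11.080000, g(5.4) = 17.720000
r2 = 5.400000 − 17.720000·(5.400000 − 2.400000) / (17.720000 − (-11.080000)) = 5.400000 − (53.160000)/(28.800000) = 3.554167
g(3.554167) = -4.260799
r3 = 3.554167 − (-4.260799)·(3.554167 − 5.400000) / (-4.260799 − 17.720000) = 3.554167 − (7.864724)/(-21.980799) = 3.911966
g(3.911966) = -1.064836
r4 = 3.911966 − (-1.064836)·(3.911966 − 3.554167) / (-1.064836 − (-4.260799)) = 3.911966 − (-0.380998)/(3.195963) = 4.031179

3.5542, 3.9120, 4.0312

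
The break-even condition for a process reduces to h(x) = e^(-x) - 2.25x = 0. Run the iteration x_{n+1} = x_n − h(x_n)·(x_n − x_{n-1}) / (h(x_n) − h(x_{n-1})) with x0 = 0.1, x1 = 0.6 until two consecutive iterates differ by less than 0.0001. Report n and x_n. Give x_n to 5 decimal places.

h(0.1) = 0.6798374, h(0.6) = -0.8011884
x2 = 0.6000000 − (-0.8011884)·(0.5000000)/(-1.4810258) = 0.3295157;  |Δ| = 0.2704843
h(0.3295157) = -0.0221384
x3 = 0.3295157 − (-0.0221384)·(-0.2704843)/(0.7790500) = 0.3218293;  |Δ| = 0.0076864
h(0.3218293) = 0.0007059
x4 = 0.3218293 − 0.0007059·(-0.0076864)/(0.0228443) = 0.3220668;  |Δ| = 0.0002375
h(0.3220668) = -0.0000006
x5 = 0.3220668 − (-0.0000006)·(0.0002375)/(-0.0007066) = 0.3220666;  |Δ| = 0.0000002
|x5 − x4| = 0.0000002 < 0.0001

n = 5, x_n = 0.32207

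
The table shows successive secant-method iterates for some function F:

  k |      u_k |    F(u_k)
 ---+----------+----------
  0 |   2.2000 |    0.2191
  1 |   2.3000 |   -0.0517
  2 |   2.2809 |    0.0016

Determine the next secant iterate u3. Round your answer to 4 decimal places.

u3 = 2.2809 − 0.0016·(2.2809 − 2.3000) / (0.0016 − (-0.0517))
   = 2.2809 − (-0.000031)/(0.053300) = 2.281473

2.2815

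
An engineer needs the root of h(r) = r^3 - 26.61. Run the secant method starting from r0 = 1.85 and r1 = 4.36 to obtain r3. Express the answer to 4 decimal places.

h(1.85) = -20.278375, h(4.36) = 56.271856
r2 = 4.360000 − 56.271856·(4.360000 − 1.850000) / (56.271856 − (-20.278375)) = 4.360000 − (141.242359)/(76.550231) = 2.514906
h(2.514906) = -10.703839
r3 = 2.514906 − (-10.703839)·(2.514906 − 4.360000) / (-10.703839 − 56.271856) = 2.514906 − (19.749588)/(-66.975695) = 2.809783

2.8098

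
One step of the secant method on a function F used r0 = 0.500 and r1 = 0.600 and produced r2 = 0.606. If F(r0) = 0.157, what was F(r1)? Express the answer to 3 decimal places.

0.009

The secant line through (0.500, 0.157) and (0.600, F(r1)) crosses zero at r2 = 0.606.
So (0.500, 0.157), (0.600, F(r1)), (0.606, 0) are collinear:
F(r1) = 0.157 · (0.600 − 0.606) / (0.500 − 0.606) = 0.157 · (-0.00600)/(-0.10600) = 0.00889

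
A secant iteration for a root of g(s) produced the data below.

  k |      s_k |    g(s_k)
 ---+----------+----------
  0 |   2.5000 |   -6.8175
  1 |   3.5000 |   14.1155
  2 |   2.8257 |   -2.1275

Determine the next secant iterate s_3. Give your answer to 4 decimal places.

s_3 = 2.8257 − (-2.1275)·(2.8257 − 3.5000) / (-2.1275 − 14.1155)
   = 2.8257 − (1.434573)/(-16.243000) = 2.914019

2.9140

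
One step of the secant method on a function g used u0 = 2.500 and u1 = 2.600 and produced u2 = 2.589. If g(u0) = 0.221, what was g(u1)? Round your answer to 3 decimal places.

The secant line through (2.500, 0.221) and (2.600, g(u1)) crosses zero at u2 = 2.589.
So (2.500, 0.221), (2.600, g(u1)), (2.589, 0) are collinear:
g(u1) = 0.221 · (2.600 − 2.589) / (2.500 − 2.589) = 0.221 · (0.01100)/(-0.08900) = -0.02731

-0.027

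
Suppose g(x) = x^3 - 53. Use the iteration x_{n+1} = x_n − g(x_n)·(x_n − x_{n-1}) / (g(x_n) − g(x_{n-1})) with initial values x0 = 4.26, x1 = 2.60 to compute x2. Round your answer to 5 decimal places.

g(4.26) = 24.3087760, g(2.60) = -35.4240000
x2 = 2.6000000 − (-35.4240000)·(2.6000000 − 4.2600000) / (-35.4240000 − 24.3087760) = 2.6000000 − (58.8038400)/(-59.7327760) = 3.5844485

3.58445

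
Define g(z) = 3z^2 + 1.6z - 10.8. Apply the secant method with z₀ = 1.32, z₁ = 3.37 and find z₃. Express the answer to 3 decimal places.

g(1.32) = -3.46080, g(3.37) = 28.66270
z₂ = 3.37000 − 28.66270·(3.37000 − 1.32000) / (28.66270 − (-3.46080)) = 3.37000 − (58.75854)/(32.12350) = 1.54086
g(1.54086) = -1.21193
z₃ = 1.54086 − (-1.21193)·(1.54086 − 3.37000) / (-1.21193 − 28.66270) = 1.54086 − (2.21679)/(-29.87463) = 1.61506

1.615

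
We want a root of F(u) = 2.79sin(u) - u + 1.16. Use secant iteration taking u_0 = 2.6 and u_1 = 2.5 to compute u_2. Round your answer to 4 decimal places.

F(2.6) = -0.001751, F(2.5) = 0.329737
u_2 = 2.500000 − 0.329737·(2.500000 − 2.600000) / (0.329737 − (-0.001751)) = 2.500000 − (-0.032974)/(0.331488) = 2.599472

2.5995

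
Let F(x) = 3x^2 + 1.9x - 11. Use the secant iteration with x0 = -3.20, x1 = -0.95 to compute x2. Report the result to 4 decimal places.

-1.9071

F(-3.20) = 13.640000, F(-0.95) = -10.097500
x2 = -0.950000 − (-10.097500)·(-0.950000 − (-3.200000)) / (-10.097500 − 13.640000) = -0.950000 − (-22.719375)/(-23.737500) = -1.907109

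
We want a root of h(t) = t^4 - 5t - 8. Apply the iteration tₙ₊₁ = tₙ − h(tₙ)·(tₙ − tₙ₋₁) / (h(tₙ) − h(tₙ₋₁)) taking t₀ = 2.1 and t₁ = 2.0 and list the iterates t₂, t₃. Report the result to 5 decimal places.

2.06784, 2.06977

h(2.1) = 0.9481000, h(2.0) = -2.0000000
t₂ = 2.0000000 − (-2.0000000)·(2.0000000 − 2.1000000) / (-2.0000000 − 0.9481000) = 2.0000000 − (0.2000000)/(-2.9481000) = 2.0678403
h(2.0678403) = -0.0553375
t₃ = 2.0678403 − (-0.0553375)·(2.0678403 − 2.0000000) / (-0.0553375 − (-2.0000000)) = 2.0678403 − (-0.0037541)/(1.9446625) = 2.0697708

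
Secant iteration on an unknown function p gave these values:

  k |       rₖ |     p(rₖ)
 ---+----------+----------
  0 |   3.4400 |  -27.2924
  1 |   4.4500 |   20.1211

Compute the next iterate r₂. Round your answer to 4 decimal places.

r₂ = 4.4500 − 20.1211·(4.4500 − 3.4400) / (20.1211 − (-27.2924))
   = 4.4500 − (20.322311)/(47.413500) = 4.021381

4.0214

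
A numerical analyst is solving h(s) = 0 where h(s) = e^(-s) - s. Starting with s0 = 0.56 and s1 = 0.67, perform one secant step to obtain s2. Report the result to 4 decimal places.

0.5673

h(0.56) = 0.011209, h(0.67) = -0.158291
s2 = 0.670000 − (-0.158291)·(0.670000 − 0.560000) / (-0.158291 − 0.011209) = 0.670000 − (-0.017412)/(-0.169500) = 0.567274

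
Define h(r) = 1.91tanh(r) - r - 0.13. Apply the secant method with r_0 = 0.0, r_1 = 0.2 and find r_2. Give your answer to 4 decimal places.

0.1469

h(0.0) = -0.130000, h(0.2) = 0.046987
r_2 = 0.200000 − 0.046987·(0.200000 − 0.000000) / (0.046987 − (-0.130000)) = 0.200000 − (0.009397)/(0.176987) = 0.146904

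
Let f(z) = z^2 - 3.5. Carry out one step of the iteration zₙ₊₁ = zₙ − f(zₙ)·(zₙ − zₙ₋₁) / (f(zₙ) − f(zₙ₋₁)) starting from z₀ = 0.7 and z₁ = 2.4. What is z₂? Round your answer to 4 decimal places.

1.6710

f(0.7) = -3.010000, f(2.4) = 2.260000
z₂ = 2.400000 − 2.260000·(2.400000 − 0.700000) / (2.260000 − (-3.010000)) = 2.400000 − (3.842000)/(5.270000) = 1.670968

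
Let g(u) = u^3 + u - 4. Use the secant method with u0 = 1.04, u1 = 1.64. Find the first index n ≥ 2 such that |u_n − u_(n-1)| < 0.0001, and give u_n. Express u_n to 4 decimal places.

g(1.04) = -1.835136, g(1.64) = 2.050944
u2 = 1.640000 − 2.050944·(0.600000)/(3.886080) = 1.323340;  |Δ| = 0.316660
g(1.323340) = -0.359189
u3 = 1.323340 − (-0.359189)·(-0.316660)/(-2.410133) = 1.370533;  |Δ| = 0.047193
g(1.370533) = -0.055113
u4 = 1.370533 − (-0.055113)·(0.047193)/(0.304076) = 1.379086;  |Δ| = 0.008554
g(1.379086) = 0.001942
u5 = 1.379086 − 0.001942·(0.008554)/(0.057056) = 1.378795;  |Δ| = 0.000291
g(1.378795) = -0.000010
u6 = 1.378795 − (-0.000010)·(-0.000291)/(-0.001952) = 1.378797;  |Δ| = 0.000001
|u6 − u5| = 0.000001 < 0.0001

n = 6, u_n = 1.3788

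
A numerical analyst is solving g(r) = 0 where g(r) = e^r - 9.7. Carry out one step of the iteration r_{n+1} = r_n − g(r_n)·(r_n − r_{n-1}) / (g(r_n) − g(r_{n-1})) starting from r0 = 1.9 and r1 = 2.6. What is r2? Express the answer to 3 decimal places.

2.211

g(1.9) = -3.01411, g(2.6) = 3.76374
r2 = 2.60000 − 3.76374·(2.60000 − 1.90000) / (3.76374 − (-3.01411)) = 2.60000 − (2.63462)/(6.77784) = 2.21129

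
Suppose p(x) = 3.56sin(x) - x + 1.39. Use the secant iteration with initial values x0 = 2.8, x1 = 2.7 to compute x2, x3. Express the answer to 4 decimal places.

2.7493, 2.7497

p(2.8) = -0.217442, p(2.7) = 0.211472
x2 = 2.700000 − 0.211472·(2.700000 − 2.800000) / (0.211472 − (-0.217442)) = 2.700000 − (-0.021147)/(0.428915) = 2.749304
p(2.749304) = 0.001699
x3 = 2.749304 − 0.001699·(2.749304 − 2.700000) / (0.001699 − 0.211472) = 2.749304 − (0.000084)/(-0.209774) = 2.749703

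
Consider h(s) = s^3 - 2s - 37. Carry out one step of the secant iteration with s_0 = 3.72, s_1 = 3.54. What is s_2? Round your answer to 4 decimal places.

3.5325

h(3.72) = 7.038848, h(3.54) = 0.281864
s_2 = 3.540000 − 0.281864·(3.540000 − 3.720000) / (0.281864 − 7.038848) = 3.540000 − (-0.050736)/(-6.756984) = 3.532491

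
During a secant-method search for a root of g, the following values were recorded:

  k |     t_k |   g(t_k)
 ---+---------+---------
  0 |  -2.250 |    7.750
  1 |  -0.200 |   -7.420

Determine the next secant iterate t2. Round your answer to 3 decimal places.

-1.203

t2 = -0.200 − (-7.420)·(-0.200 − (-2.250)) / (-7.420 − 7.750)
   = -0.200 − (-15.21100)/(-15.17000) = -1.20270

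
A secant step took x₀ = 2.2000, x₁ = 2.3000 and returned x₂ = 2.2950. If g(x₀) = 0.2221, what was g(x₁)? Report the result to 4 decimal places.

-0.0117

The secant line through (2.2000, 0.2221) and (2.3000, g(x₁)) crosses zero at x₂ = 2.2950.
So (2.2000, 0.2221), (2.3000, g(x₁)), (2.2950, 0) are collinear:
g(x₁) = 0.2221 · (2.3000 − 2.2950) / (2.2000 − 2.2950) = 0.2221 · (0.005000)/(-0.095000) = -0.011689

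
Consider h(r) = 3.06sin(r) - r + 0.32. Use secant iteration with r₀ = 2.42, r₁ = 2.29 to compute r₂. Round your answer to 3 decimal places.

2.395

h(2.42) = -0.07862, h(2.29) = 0.33213
r₂ = 2.29000 − 0.33213·(2.29000 − 2.42000) / (0.33213 − (-0.07862)) = 2.29000 − (-0.04318)/(0.41075) = 2.39512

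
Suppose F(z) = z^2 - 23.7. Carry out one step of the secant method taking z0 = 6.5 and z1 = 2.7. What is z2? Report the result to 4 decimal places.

4.4837

F(6.5) = 18.550000, F(2.7) = -16.410000
z2 = 2.700000 − (-16.410000)·(2.700000 − 6.500000) / (-16.410000 − 18.550000) = 2.700000 − (62.358000)/(-34.960000) = 4.483696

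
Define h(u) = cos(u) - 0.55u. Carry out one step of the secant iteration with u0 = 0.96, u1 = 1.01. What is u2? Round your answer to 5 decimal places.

0.99291

h(0.96) = 0.0455200, h(1.01) = -0.0236393
u2 = 1.0100000 − (-0.0236393)·(1.0100000 − 0.9600000) / (-0.0236393 − 0.0455200) = 1.0100000 − (-0.0011820)/(-0.0691593) = 0.9929095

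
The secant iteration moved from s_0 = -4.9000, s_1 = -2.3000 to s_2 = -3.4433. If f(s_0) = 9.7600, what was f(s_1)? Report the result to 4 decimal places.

The secant line through (-4.9000, 9.7600) and (-2.3000, f(s_1)) crosses zero at s_2 = -3.4433.
So (-4.9000, 9.7600), (-2.3000, f(s_1)), (-3.4433, 0) are collinear:
f(s_1) = 9.7600 · (-2.3000 − (-3.4433)) / (-4.9000 − (-3.4433)) = 9.7600 · (1.143300)/(-1.456700) = -7.660196

-7.6602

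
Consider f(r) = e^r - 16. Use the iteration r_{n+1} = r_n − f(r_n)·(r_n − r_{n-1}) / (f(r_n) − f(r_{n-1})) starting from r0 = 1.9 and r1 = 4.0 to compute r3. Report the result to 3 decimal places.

f(1.9) = -9.31411, f(4.0) = 38.59815
r2 = 4.00000 − 38.59815·(4.00000 − 1.90000) / (38.59815 − (-9.31411)) = 4.00000 − (81.05612)/(47.91226) = 2.30824
f(2.30824) = -5.94331
r3 = 2.30824 − (-5.94331)·(2.30824 − 4.00000) / (-5.94331 − 38.59815) = 2.30824 − (10.05466)/(-44.54146) = 2.53398

2.534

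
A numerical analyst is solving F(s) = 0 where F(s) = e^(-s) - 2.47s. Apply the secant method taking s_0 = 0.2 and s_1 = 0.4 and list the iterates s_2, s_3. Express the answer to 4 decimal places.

0.3011, 0.2999

F(0.2) = 0.324731, F(0.4) = -0.317680
s_2 = 0.400000 − (-0.317680)·(0.400000 − 0.200000) / (-0.317680 − 0.324731) = 0.400000 − (-0.063536)/(-0.642411) = 0.301098
F(0.301098) = -0.003705
s_3 = 0.301098 − (-0.003705)·(0.301098 − 0.400000) / (-0.003705 − (-0.317680)) = 0.301098 − (0.000366)/(0.313975) = 0.299930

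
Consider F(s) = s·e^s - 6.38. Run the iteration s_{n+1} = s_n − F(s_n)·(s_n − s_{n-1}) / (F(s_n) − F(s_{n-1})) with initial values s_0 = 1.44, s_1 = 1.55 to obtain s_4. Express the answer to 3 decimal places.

1.469

F(1.44) = -0.30220, F(1.55) = 0.92278
s_2 = 1.55000 − 0.92278·(1.55000 − 1.44000) / (0.92278 − (-0.30220)) = 1.55000 − (0.10151)/(1.22498) = 1.46714
F(1.46714) = -0.01732
s_3 = 1.46714 − (-0.01732)·(1.46714 − 1.55000) / (-0.01732 − 0.92278) = 1.46714 − (0.00144)/(-0.94010) = 1.46866
F(1.46866) = -0.00097
s_4 = 1.46866 − (-0.00097)·(1.46866 − 1.46714) / (-0.00097 − (-0.01732)) = 1.46866 − (0.00000)/(0.01635) = 1.46875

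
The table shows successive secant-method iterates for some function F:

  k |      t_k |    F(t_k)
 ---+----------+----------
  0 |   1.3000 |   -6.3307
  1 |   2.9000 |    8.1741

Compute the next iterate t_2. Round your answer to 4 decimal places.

1.9983

t_2 = 2.9000 − 8.1741·(2.9000 − 1.3000) / (8.1741 − (-6.3307))
   = 2.9000 − (13.078560)/(14.504800) = 1.998329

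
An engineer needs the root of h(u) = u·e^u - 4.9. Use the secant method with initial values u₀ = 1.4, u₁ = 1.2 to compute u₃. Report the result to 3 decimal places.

1.316

h(1.4) = 0.77728, h(1.2) = -0.91586
u₂ = 1.20000 − (-0.91586)·(1.20000 − 1.40000) / (-0.91586 − 0.77728) = 1.20000 − (0.18317)/(-1.69314) = 1.30818
h(1.30818) = -0.06043
u₃ = 1.30818 − (-0.06043)·(1.30818 − 1.20000) / (-0.06043 − (-0.91586)) = 1.30818 − (-0.00654)/(0.85543) = 1.31583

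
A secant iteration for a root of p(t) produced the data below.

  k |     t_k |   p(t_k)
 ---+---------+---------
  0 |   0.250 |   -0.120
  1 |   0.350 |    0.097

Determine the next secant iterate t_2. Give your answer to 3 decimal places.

0.305

t_2 = 0.350 − 0.097·(0.350 − 0.250) / (0.097 − (-0.120))
   = 0.350 − (0.00970)/(0.21700) = 0.30530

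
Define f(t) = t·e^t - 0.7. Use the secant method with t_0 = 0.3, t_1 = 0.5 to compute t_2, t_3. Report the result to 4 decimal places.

f(0.3) = -0.295042, f(0.5) = 0.124361
t_2 = 0.500000 − 0.124361·(0.500000 − 0.300000) / (0.124361 − (-0.295042)) = 0.500000 − (0.024872)/(0.419403) = 0.440696
f(0.440696) = -0.015251
t_3 = 0.440696 − (-0.015251)·(0.440696 − 0.500000) / (-0.015251 − 0.124361) = 0.440696 − (0.000904)/(-0.139612) = 0.447175

0.4407, 0.4472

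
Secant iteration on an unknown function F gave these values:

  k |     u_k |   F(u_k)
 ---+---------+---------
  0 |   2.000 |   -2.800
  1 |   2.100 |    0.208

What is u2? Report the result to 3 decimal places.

u2 = 2.100 − 0.208·(2.100 − 2.000) / (0.208 − (-2.800))
   = 2.100 − (0.02080)/(3.00800) = 2.09309

2.093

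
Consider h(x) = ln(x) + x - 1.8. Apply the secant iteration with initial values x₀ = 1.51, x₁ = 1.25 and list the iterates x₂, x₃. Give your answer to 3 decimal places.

h(1.51) = 0.12211, h(1.25) = -0.32686
x₂ = 1.25000 − (-0.32686)·(1.25000 − 1.51000) / (-0.32686 − 0.12211) = 1.25000 − (0.08498)/(-0.44897) = 1.43929
h(1.43929) = 0.00343
x₃ = 1.43929 − 0.00343·(1.43929 − 1.25000) / (0.00343 − (-0.32686)) = 1.43929 − (0.00065)/(0.33029) = 1.43732

1.439, 1.437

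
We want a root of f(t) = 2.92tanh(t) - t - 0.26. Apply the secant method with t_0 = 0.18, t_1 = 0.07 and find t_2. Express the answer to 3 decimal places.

0.137

f(0.18) = 0.08000, f(0.07) = -0.12593
t_2 = 0.07000 − (-0.12593)·(0.07000 − 0.18000) / (-0.12593 − 0.08000) = 0.07000 − (0.01385)/(-0.20593) = 0.13727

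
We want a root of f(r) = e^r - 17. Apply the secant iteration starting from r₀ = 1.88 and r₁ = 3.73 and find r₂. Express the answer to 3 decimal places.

f(1.88) = -10.44650, f(3.73) = 24.67911
r₂ = 3.73000 − 24.67911·(3.73000 − 1.88000) / (24.67911 − (-10.44650)) = 3.73000 − (45.65635)/(35.12560) = 2.43020

2.430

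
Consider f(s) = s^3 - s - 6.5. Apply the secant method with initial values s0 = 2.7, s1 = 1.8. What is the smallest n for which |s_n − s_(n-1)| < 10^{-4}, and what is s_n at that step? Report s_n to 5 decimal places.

n = 6, s_n = 2.04437

f(2.7) = 10.4830000, f(1.8) = -2.4680000
s2 = 1.8000000 − (-2.4680000)·(-0.9000000)/(-12.9510000) = 1.9715080;  |Δ| = 0.1715080
f(1.9715080) = -0.8085645
s3 = 1.9715080 − (-0.8085645)·(0.1715080)/(1.6594355) = 2.0550757;  |Δ| = 0.0835677
f(2.0550757) = 0.1242000
s4 = 2.0550757 − 0.1242000·(0.0835677)/(0.9327645) = 2.0439485;  |Δ| = 0.0111273
f(2.0439485) = -0.0048932
s5 = 2.0439485 − (-0.0048932)·(-0.0111273)/(-0.1290933) = 2.0443702;  |Δ| = 0.0004218
f(2.0443702) = -0.0000277
s6 = 2.0443702 − (-0.0000277)·(0.0004218)/(0.0048655) = 2.0443726;  |Δ| = 0.0000024
|s6 − s5| = 0.0000024 < 10^{-4}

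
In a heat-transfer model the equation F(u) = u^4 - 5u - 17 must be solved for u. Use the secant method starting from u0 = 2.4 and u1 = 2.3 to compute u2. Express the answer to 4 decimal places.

2.3110

F(2.4) = 4.177600, F(2.3) = -0.515900
u2 = 2.300000 − (-0.515900)·(2.300000 − 2.400000) / (-0.515900 − 4.177600) = 2.300000 − (0.051590)/(-4.693500) = 2.310992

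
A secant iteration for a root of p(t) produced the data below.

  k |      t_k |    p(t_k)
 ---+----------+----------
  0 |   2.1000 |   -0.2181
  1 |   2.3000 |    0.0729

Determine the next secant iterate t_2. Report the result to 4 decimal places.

t_2 = 2.3000 − 0.0729·(2.3000 − 2.1000) / (0.0729 − (-0.2181))
   = 2.3000 − (0.014580)/(0.291000) = 2.249897

2.2499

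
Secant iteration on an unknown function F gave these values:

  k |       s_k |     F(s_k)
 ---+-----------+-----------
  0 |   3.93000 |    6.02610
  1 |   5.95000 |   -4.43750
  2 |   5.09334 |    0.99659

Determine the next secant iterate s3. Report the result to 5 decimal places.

s3 = 5.09334 − 0.99659·(5.09334 − 5.95000) / (0.99659 − (-4.43750))
   = 5.09334 − (-0.8537388)/(5.4340900) = 5.2504480

5.25045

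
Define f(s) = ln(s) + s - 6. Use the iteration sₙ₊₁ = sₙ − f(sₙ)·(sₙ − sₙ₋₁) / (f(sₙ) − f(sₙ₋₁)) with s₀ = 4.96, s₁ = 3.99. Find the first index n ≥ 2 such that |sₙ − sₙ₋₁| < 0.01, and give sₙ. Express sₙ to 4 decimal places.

n = 3, sₙ = 4.4967

f(4.96) = 0.561406, f(3.99) = -0.626209
s₂ = 3.990000 − (-0.626209)·(-0.970000)/(-1.187615) = 4.501464;  |Δ| = 0.511464
f(4.501464) = 0.005867
s₃ = 4.501464 − 0.005867·(0.511464)/(0.632076) = 4.496717;  |Δ| = 0.004748
|s₃ − s₂| = 0.004748 < 0.01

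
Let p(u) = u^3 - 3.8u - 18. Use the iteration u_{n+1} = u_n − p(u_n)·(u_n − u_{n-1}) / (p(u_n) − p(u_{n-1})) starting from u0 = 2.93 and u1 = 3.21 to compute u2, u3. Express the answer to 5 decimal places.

3.09250, 3.09928

p(2.93) = -3.9802430, p(3.21) = 2.8781610
u2 = 3.2100000 − 2.8781610·(3.2100000 − 2.9300000) / (2.8781610 − (-3.9802430)) = 3.2100000 − (0.8058851)/(6.8584040) = 3.0924967
p(3.0924967) = -0.1762844
u3 = 3.0924967 − (-0.1762844)·(3.0924967 − 3.2100000) / (-0.1762844 − 2.8781610) = 3.0924967 − (0.0207140)/(-3.0544454) = 3.0992783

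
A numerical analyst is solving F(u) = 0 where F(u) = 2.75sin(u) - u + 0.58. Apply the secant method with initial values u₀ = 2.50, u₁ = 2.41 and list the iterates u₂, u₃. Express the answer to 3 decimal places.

F(2.50) = -0.27420, F(2.41) = 0.00715
u₂ = 2.41000 − 0.00715·(2.41000 − 2.50000) / (0.00715 − (-0.27420)) = 2.41000 − (-0.00064)/(0.28135) = 2.41229
F(2.41229) = 0.00018
u₃ = 2.41229 − 0.00018·(2.41229 − 2.41000) / (0.00018 − 0.00715) = 2.41229 − (0.00000)/(-0.00697) = 2.41235

2.412, 2.412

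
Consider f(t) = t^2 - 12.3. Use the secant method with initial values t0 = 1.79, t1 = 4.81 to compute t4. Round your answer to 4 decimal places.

3.5100

f(1.79) = -9.095900, f(4.81) = 10.836100
t2 = 4.810000 − 10.836100·(4.810000 − 1.790000) / (10.836100 − (-9.095900)) = 4.810000 − (32.725022)/(19.932000) = 3.168167
f(3.168167) = -2.262720
t3 = 3.168167 − (-2.262720)·(3.168167 − 4.810000) / (-2.262720 − 10.836100) = 3.168167 − (3.715009)/(-13.098820) = 3.451781
f(3.451781) = -0.385210
t4 = 3.451781 − (-0.385210)·(3.451781 − 3.168167) / (-0.385210 − (-2.262720)) = 3.451781 − (-0.109251)/(1.877510) = 3.509970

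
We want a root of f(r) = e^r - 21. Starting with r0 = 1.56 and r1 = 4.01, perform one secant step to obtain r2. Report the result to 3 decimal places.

2.350

f(1.56) = -16.24118, f(4.01) = 34.14687
r2 = 4.01000 − 34.14687·(4.01000 − 1.56000) / (34.14687 − (-16.24118)) = 4.01000 − (83.65983)/(50.38805) = 2.34969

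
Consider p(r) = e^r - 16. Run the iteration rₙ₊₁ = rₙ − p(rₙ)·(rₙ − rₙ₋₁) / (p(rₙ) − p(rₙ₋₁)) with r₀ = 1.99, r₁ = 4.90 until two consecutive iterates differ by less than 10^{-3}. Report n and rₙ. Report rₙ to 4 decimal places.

p(1.99) = -8.684466, p(4.90) = 118.289780
r₂ = 4.900000 − 118.289780·(2.910000)/(126.974246) = 2.189031;  |Δ| = 2.710969
p(2.189031) = -7.073442
r₃ = 2.189031 − (-7.073442)·(-2.710969)/(-125.363222) = 2.341993;  |Δ| = 0.152963
p(2.341993) = -5.598048
r₄ = 2.341993 − (-5.598048)·(0.152963)/(1.475394) = 2.922375;  |Δ| = 0.580382
p(2.922375) = 2.585383
r₅ = 2.922375 − 2.585383·(0.580382)/(8.183431) = 2.739016;  |Δ| = 0.183359
p(2.739016) = -0.528247
r₆ = 2.739016 − (-0.528247)·(-0.183359)/(-3.113630) = 2.770124;  |Δ| = 0.031108
p(2.770124) = -0.039386
r₇ = 2.770124 − (-0.039386)·(0.031108)/(0.488861) = 2.772630;  |Δ| = 0.002506
p(2.772630) = 0.000666
r₈ = 2.772630 − 0.000666·(0.002506)/(0.040052) = 2.772589;  |Δ| = 0.000042
|r₈ − r₇| = 0.000042 < 10^{-3}

n = 8, rₙ = 2.7726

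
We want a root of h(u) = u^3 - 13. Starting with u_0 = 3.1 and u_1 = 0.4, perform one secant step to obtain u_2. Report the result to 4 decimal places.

1.5749

h(3.1) = 16.791000, h(0.4) = -12.936000
u_2 = 0.400000 − (-12.936000)·(0.400000 − 3.100000) / (-12.936000 − 16.791000) = 0.400000 − (34.927200)/(-29.727000) = 1.574932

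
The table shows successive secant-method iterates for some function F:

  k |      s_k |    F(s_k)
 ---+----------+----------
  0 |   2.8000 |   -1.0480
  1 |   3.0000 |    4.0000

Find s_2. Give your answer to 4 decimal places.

2.8415

s_2 = 3.0000 − 4.0000·(3.0000 − 2.8000) / (4.0000 − (-1.0480))
   = 3.0000 − (0.800000)/(5.048000) = 2.841521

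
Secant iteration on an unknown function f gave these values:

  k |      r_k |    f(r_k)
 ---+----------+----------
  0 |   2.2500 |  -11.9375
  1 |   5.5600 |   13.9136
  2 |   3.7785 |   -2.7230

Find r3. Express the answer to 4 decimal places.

r3 = 3.7785 − (-2.7230)·(3.7785 − 5.5600) / (-2.7230 − 13.9136)
   = 3.7785 − (4.851024)/(-16.636600) = 4.070087

4.0701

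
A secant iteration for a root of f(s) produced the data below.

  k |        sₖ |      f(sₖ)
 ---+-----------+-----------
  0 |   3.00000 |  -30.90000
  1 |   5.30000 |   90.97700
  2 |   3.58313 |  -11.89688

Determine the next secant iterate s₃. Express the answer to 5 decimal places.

3.78168

s₃ = 3.58313 − (-11.89688)·(3.58313 − 5.30000) / (-11.89688 − 90.97700)
   = 3.58313 − (20.4253964)/(-102.8738800) = 3.7816779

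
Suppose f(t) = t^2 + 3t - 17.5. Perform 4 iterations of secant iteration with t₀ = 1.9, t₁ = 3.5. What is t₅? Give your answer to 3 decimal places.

2.944

f(1.9) = -8.19000, f(3.5) = 5.25000
t₂ = 3.50000 − 5.25000·(3.50000 − 1.90000) / (5.25000 − (-8.19000)) = 3.50000 − (8.40000)/(13.44000) = 2.87500
f(2.87500) = -0.60938
t₃ = 2.87500 − (-0.60938)·(2.87500 − 3.50000) / (-0.60938 − 5.25000) = 2.87500 − (0.38086)/(-5.85938) = 2.94000
f(2.94000) = -0.03640
t₄ = 2.94000 − (-0.03640)·(2.94000 − 2.87500) / (-0.03640 − (-0.60938)) = 2.94000 − (-0.00237)/(0.57297) = 2.94413
f(2.94413) = 0.00029
t₅ = 2.94413 − 0.00029·(2.94413 − 2.94000) / (0.00029 − (-0.03640)) = 2.94413 − (0.00000)/(0.03669) = 2.94410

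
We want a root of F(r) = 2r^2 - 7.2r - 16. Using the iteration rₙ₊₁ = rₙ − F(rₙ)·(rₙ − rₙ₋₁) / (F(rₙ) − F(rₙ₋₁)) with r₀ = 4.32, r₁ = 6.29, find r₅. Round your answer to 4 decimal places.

5.1526

F(4.32) = -9.779200, F(6.29) = 17.840200
r₂ = 6.290000 − 17.840200·(6.290000 − 4.320000) / (17.840200 − (-9.779200)) = 6.290000 − (35.145194)/(27.619400) = 5.017518
F(5.017518) = -1.775158
r₃ = 5.017518 − (-1.775158)·(5.017518 − 6.290000) / (-1.775158 − 17.840200) = 5.017518 − (2.258857)/(-19.615358) = 5.132675
F(5.132675) = -0.266549
r₄ = 5.132675 − (-0.266549)·(5.132675 − 5.017518) / (-0.266549 − (-1.775158)) = 5.132675 − (-0.030695)/(1.508609) = 5.153022
F(5.153022) = 0.005514
r₅ = 5.153022 − 0.005514·(5.153022 − 5.132675) / (0.005514 − (-0.266549)) = 5.153022 − (0.000112)/(0.272063) = 5.152610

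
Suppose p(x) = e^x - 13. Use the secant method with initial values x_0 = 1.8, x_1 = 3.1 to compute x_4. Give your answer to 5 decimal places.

p(1.8) = -6.9503525, p(3.1) = 9.1979513
x_2 = 3.1000000 − 9.1979513·(3.1000000 − 1.8000000) / (9.1979513 − (-6.9503525)) = 3.1000000 − (11.9573367)/(16.1483038) = 2.3595299
p(2.3595299) = -2.4140265
x_3 = 2.3595299 − (-2.4140265)·(2.3595299 − 3.1000000) / (-2.4140265 − 9.1979513) = 2.3595299 − (1.7875145)/(-11.6119778) = 2.5134670
p(2.5134670) = -0.6523347
x_4 = 2.5134670 − (-0.6523347)·(2.5134670 − 2.3595299) / (-0.6523347 − (-2.4140265)) = 2.5134670 − (-0.1004185)/(1.7616918) = 2.5704682

2.57047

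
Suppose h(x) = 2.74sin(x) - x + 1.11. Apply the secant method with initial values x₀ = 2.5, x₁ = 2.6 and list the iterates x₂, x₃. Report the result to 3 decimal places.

2.576, 2.577

h(2.5) = 0.24981, h(2.6) = -0.07753
x₂ = 2.60000 − (-0.07753)·(2.60000 − 2.50000) / (-0.07753 − 0.24981) = 2.60000 − (-0.00775)/(-0.32734) = 2.57632
h(2.57632) = 0.00136
x₃ = 2.57632 − 0.00136·(2.57632 − 2.60000) / (0.00136 − (-0.07753)) = 2.57632 − (-0.00003)/(0.07889) = 2.57673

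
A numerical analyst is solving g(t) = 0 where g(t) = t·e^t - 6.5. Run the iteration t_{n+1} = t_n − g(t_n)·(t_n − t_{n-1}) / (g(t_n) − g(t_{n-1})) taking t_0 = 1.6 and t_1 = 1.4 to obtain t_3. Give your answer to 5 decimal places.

g(1.6) = 1.4248519, g(1.4) = -0.8227200
t_2 = 1.4000000 − (-0.8227200)·(1.4000000 − 1.6000000) / (-0.8227200 − 1.4248519) = 1.4000000 − (0.1645440)/(-2.2475719) = 1.4732097
g(1.4732097) = -0.0720662
t_3 = 1.4732097 − (-0.0720662)·(1.4732097 − 1.4000000) / (-0.0720662 − (-0.8227200)) = 1.4732097 − (-0.0052759)/(0.7506538) = 1.4802381

1.48024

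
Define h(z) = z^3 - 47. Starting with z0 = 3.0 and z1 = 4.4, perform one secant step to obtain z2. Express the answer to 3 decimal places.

h(3.0) = -20.00000, h(4.4) = 38.18400
z2 = 4.40000 − 38.18400·(4.40000 − 3.00000) / (38.18400 − (-20.00000)) = 4.40000 − (53.45760)/(58.18400) = 3.48123

3.481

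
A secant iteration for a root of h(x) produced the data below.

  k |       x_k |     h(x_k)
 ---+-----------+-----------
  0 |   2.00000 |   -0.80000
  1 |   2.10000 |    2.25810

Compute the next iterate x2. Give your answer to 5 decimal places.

x2 = 2.10000 − 2.25810·(2.10000 − 2.00000) / (2.25810 − (-0.80000))
   = 2.10000 − (0.2258100)/(3.0581000) = 2.0261600

2.02616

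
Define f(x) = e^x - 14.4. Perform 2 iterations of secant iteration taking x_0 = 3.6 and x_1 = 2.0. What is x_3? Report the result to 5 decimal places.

2.77827

f(3.6) = 22.1982344, f(2.0) = -7.0109439
x_2 = 2.0000000 − (-7.0109439)·(2.0000000 − 3.6000000) / (-7.0109439 − 22.1982344) = 2.0000000 − (11.2175102)/(-29.2091783) = 2.3840406
f(2.3840406) = -3.5513506
x_3 = 2.3840406 − (-3.5513506)·(2.3840406 − 2.0000000) / (-3.5513506 − (-7.0109439)) = 2.3840406 − (-1.3638628)/(3.4595933) = 2.7782669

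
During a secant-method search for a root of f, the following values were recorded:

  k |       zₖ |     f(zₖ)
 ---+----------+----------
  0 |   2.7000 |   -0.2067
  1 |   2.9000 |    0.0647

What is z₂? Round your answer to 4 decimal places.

2.8523

z₂ = 2.9000 − 0.0647·(2.9000 − 2.7000) / (0.0647 − (-0.2067))
   = 2.9000 − (0.012940)/(0.271400) = 2.852321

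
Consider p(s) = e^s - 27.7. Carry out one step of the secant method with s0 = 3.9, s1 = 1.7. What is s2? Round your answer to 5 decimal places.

p(3.9) = 21.7024491, p(1.7) = -22.2260526
s2 = 1.7000000 − (-22.2260526)·(1.7000000 − 3.9000000) / (-22.2260526 − 21.7024491) = 1.7000000 − (48.8973157)/(-43.9285017) = 2.8131114

2.81311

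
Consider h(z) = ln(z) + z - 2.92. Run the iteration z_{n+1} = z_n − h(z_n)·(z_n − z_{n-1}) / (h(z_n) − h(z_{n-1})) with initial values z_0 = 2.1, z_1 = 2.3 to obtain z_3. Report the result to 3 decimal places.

2.153

h(2.1) = -0.07806, h(2.3) = 0.21291
z_2 = 2.30000 − 0.21291·(2.30000 − 2.10000) / (0.21291 − (-0.07806)) = 2.30000 − (0.04258)/(0.29097) = 2.15366
h(2.15366) = 0.00082
z_3 = 2.15366 − 0.00082·(2.15366 − 2.30000) / (0.00082 − 0.21291) = 2.15366 − (-0.00012)/(-0.21209) = 2.15309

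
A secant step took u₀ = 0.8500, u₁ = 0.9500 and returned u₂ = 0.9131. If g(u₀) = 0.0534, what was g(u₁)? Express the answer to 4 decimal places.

The secant line through (0.8500, 0.0534) and (0.9500, g(u₁)) crosses zero at u₂ = 0.9131.
So (0.8500, 0.0534), (0.9500, g(u₁)), (0.9131, 0) are collinear:
g(u₁) = 0.0534 · (0.9500 − 0.9131) / (0.8500 − 0.9131) = 0.0534 · (0.036900)/(-0.063100) = -0.031228

-0.0312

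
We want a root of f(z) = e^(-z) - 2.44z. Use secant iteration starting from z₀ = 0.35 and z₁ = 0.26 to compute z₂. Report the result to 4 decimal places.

0.3030

f(0.35) = -0.149312, f(0.26) = 0.136652
z₂ = 0.260000 − 0.136652·(0.260000 − 0.350000) / (0.136652 − (-0.149312)) = 0.260000 − (-0.012299)/(0.285963) = 0.303008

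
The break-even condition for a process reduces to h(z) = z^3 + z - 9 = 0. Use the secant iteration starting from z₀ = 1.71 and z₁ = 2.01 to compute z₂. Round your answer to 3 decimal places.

1.911

h(1.71) = -2.28979, h(2.01) = 1.13060
z₂ = 2.01000 − 1.13060·(2.01000 − 1.71000) / (1.13060 − (-2.28979)) = 2.01000 − (0.33918)/(3.42039) = 1.91084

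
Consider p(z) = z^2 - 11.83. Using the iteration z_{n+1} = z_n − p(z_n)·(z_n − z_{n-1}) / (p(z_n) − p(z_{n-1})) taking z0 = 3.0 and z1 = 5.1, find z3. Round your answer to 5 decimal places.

p(3.0) = -2.8300000, p(5.1) = 14.1800000
z2 = 5.1000000 − 14.1800000·(5.1000000 − 3.0000000) / (14.1800000 − (-2.8300000)) = 5.1000000 − (29.7780000)/(17.0100000) = 3.3493827
p(3.3493827) = -0.6116354
z3 = 3.3493827 − (-0.6116354)·(3.3493827 − 5.1000000) / (-0.6116354 − 14.1800000) = 3.3493827 − (1.0707395)/(-14.7916354) = 3.4217709

3.42177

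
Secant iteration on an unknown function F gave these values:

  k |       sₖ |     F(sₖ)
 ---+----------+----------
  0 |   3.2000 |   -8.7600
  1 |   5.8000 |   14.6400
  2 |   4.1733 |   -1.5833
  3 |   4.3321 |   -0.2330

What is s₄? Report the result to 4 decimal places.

s₄ = 4.3321 − (-0.2330)·(4.3321 − 4.1733) / (-0.2330 − (-1.5833))
   = 4.3321 − (-0.037000)/(1.350300) = 4.359502

4.3595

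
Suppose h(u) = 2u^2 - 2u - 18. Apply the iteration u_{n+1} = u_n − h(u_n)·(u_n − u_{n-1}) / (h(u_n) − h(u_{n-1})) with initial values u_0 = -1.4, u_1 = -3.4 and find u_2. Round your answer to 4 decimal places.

-2.3724

h(-1.4) = -11.280000, h(-3.4) = 11.920000
u_2 = -3.400000 − 11.920000·(-3.400000 − (-1.400000)) / (11.920000 − (-11.280000)) = -3.400000 − (-23.840000)/(23.200000) = -2.372414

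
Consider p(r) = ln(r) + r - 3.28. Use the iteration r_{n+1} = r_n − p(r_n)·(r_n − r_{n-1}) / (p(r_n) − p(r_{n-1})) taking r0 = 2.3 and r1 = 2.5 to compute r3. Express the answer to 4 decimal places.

p(2.3) = -0.147091, p(2.5) = 0.136291
r2 = 2.500000 − 0.136291·(2.500000 − 2.300000) / (0.136291 − (-0.147091)) = 2.500000 − (0.027258)/(0.283382) = 2.403811
p(2.403811) = 0.000867
r3 = 2.403811 − 0.000867·(2.403811 − 2.500000) / (0.000867 − 0.136291) = 2.403811 − (-0.000083)/(-0.135424) = 2.403196

2.4032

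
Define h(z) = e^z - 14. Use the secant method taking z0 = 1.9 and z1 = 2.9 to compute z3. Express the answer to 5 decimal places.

h(1.9) = -7.3141056, h(2.9) = 4.1741454
z2 = 2.9000000 − 4.1741454·(2.9000000 − 1.9000000) / (4.1741454 − (-7.3141056)) = 2.9000000 − (4.1741454)/(11.4882509) = 2.5366596
h(2.5366596) = -1.3626132
z3 = 2.5366596 − (-1.3626132)·(2.5366596 − 2.9000000) / (-1.3626132 − 4.1741454) = 2.5366596 − (0.4950924)/(-5.5367586) = 2.6260788

2.62608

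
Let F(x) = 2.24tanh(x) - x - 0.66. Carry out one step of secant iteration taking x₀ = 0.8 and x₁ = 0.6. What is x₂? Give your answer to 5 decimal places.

0.73501

F(0.8) = 0.0274424, F(0.6) = -0.0570090
x₂ = 0.6000000 − (-0.0570090)·(0.6000000 − 0.8000000) / (-0.0570090 − 0.0274424) = 0.6000000 − (0.0114018)/(-0.0844513) = 0.7350102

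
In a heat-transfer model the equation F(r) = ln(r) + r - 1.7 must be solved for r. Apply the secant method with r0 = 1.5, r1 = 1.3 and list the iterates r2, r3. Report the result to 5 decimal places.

F(1.5) = 0.2054651, F(1.3) = -0.1376357
r2 = 1.3000000 − (-0.1376357)·(1.3000000 − 1.5000000) / (-0.1376357 − 0.2054651) = 1.3000000 − (0.0275271)/(-0.3431008) = 1.3802305
F(1.3802305) = 0.0024810
r3 = 1.3802305 − 0.0024810·(1.3802305 − 1.3000000) / (0.0024810 − (-0.1376357)) = 1.3802305 − (0.0001991)/(0.1401167) = 1.3788099

1.38023, 1.37881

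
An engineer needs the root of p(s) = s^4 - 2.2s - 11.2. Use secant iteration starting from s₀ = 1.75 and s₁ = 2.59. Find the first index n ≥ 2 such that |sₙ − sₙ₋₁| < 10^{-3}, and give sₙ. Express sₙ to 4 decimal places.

n = 6, sₙ = 1.9864

p(1.75) = -5.671094, p(2.59) = 28.100606
s₂ = 2.590000 − 28.100606·(0.840000)/(33.771699) = 1.891057;  |Δ| = 0.698943
p(1.891057) = -2.571870
s₃ = 1.891057 − (-2.571870)·(-0.698943)/(-30.672476) = 1.949663;  |Δ| = 0.058606
p(1.949663) = -1.040257
s₄ = 1.949663 − (-1.040257)·(0.058606)/(1.531613) = 1.989467;  |Δ| = 0.039805
p(1.989467) = 0.088776
s₅ = 1.989467 − 0.088776·(0.039805)/(1.129033) = 1.986337;  |Δ| = 0.003130
p(1.986337) = -0.002687
s₆ = 1.986337 − (-0.002687)·(-0.003130)/(-0.091463) = 1.986429;  |Δ| = 0.000092
|s₆ − s₅| = 0.000092 < 10^{-3}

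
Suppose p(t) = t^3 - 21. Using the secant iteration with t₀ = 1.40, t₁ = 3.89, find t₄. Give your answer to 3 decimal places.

p(1.40) = -18.25600, p(3.89) = 37.86387
t₂ = 3.89000 − 37.86387·(3.89000 − 1.40000) / (37.86387 − (-18.25600)) = 3.89000 − (94.28103)/(56.11987) = 2.21001
p(2.21001) = -10.20605
t₃ = 2.21001 − (-10.20605)·(2.21001 − 3.89000) / (-10.20605 − 37.86387) = 2.21001 − (17.14610)/(-48.06992) = 2.56670
p(2.56670) = -4.09077
t₄ = 2.56670 − (-4.09077)·(2.56670 − 2.21001) / (-4.09077 − (-10.20605)) = 2.56670 − (-1.45914)/(6.11528) = 2.80530

2.805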